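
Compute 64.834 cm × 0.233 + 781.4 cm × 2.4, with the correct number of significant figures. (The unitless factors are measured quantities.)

1.9 × 10³ cm

64.834 × 0.233 = 15.106322 → 15.1 cm (3 s.f., last digit at the 10^-1 place).
781.4 × 2.4 = 1875.36 → 1.9 × 10³ cm (2 s.f., last digit at the 10^2 place).
Sum: 1890.466322 cm; keep the coarser place, 10^2.
Result: 1.9 × 10³ cm.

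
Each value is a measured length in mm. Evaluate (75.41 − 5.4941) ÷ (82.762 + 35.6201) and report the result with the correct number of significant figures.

75.41 − 5.4941 = 69.9159, limited to 2 d.p. → 4 s.f.; 82.762 + 35.6201 = 118.3821, limited to 3 d.p. → 6 s.f.
Carrying full precision, 69.9159 ÷ 118.3821 = 0.590595199781…; keep min(4, 6) = 4 s.f.
Rounded to 4 significant figures: 0.5906.

0.5906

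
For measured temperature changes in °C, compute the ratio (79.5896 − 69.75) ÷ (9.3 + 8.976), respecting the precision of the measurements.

79.5896 − 69.75 = 9.8396, limited to 2 d.p. → 3 s.f.; 9.3 + 8.976 = 18.276, limited to 1 d.p. → 3 s.f.
Carrying full precision, 9.8396 ÷ 18.276 = 0.538389144233…; keep min(3, 3) = 3 s.f.
Rounded to 3 significant figures: 0.538.

0.538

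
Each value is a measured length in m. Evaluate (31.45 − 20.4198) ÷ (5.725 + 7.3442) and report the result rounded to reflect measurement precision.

0.8440

31.45 − 20.4198 = 11.0302, limited to 2 d.p. → 4 s.f.; 5.725 + 7.3442 = 13.0692, limited to 3 d.p. → 5 s.f.
Carrying full precision, 11.0302 ÷ 13.0692 = 0.843984329569…; keep min(4, 5) = 4 s.f.
Rounded to 4 significant figures: 0.8440.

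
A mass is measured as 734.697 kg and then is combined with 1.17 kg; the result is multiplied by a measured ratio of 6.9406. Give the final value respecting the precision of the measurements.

734.697 kg + 1.17 kg = 735.867 kg; the sum is limited to 2 decimal places (5 s.f.).
Carrying full precision, 735.867 × 6.9406 = 5107.3585002 kg; 6.9406 has 5 s.f., so the result keeps min(5, 5) = 5 s.f.
Rounded to 5 significant figures: 5107.4 kg.

5107.4 kg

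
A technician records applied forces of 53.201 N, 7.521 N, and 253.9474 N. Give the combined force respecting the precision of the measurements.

53.201 N + 7.521 N + 253.9474 N = 314.6694 N.
Addition/subtraction keeps the fewest decimal places: 53.201 → 3 decimal places, 7.521 → 3 decimal places, 253.9474 → 4 decimal places; limit is 3.
Rounded to 3 decimal places: 314.669 N.

314.669 N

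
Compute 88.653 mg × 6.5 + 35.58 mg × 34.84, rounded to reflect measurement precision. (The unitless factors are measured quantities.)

88.653 × 6.5 = 576.2445 → 5.8 × 10^2 mg (2 s.f., last digit at the 10^1 place).
35.58 × 34.84 = 1239.6072 → 1.240 × 10^3 mg (4 s.f., last digit at the 10^0 place).
Sum: 1815.8517 mg; keep the coarser place, 10^1.
Result: 1.82 × 10^3 mg.

1.82 × 10^3 mg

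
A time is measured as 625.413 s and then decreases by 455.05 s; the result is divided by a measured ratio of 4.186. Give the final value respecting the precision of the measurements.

625.413 s − 455.05 s = 170.363 s; the difference is limited to 2 decimal places (5 s.f.).
Carrying full precision, 170.363 ÷ 4.186 = 40.6982799809… s; 4.186 has 4 s.f., so the result keeps min(5, 4) = 4 s.f.
Rounded to 4 significant figures: 40.70 s.

40.70 s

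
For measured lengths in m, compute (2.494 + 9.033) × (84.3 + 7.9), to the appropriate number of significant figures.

1.06 × 10^3 m²

2.494 + 9.033 = 11.527, limited to 3 d.p. → 5 s.f.; 84.3 + 7.9 = 92.2, limited to 1 d.p. → 3 s.f.
Carrying full precision, 11.527 × 92.2 = 1062.7894; keep min(5, 3) = 3 s.f.
Rounded to 3 significant figures: 1.06 × 10^3 m².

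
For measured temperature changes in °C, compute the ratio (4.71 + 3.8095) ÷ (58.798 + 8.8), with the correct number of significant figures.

4.71 + 3.8095 = 8.5195, limited to 2 d.p. → 3 s.f.; 58.798 + 8.8 = 67.598, limited to 1 d.p. → 3 s.f.
Carrying full precision, 8.5195 ÷ 67.598 = 0.126031835261…; keep min(3, 3) = 3 s.f.
Rounded to 3 significant figures: 1.26 × 10^-1.

1.26 × 10^-1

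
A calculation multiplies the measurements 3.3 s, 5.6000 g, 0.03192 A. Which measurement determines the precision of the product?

3.3 s → 2 s.f.; 5.6000 g → 5 s.f.; 0.03192 A → 4 s.f.
The fewest is 2 significant figures, from 3.3 s.

3.3 s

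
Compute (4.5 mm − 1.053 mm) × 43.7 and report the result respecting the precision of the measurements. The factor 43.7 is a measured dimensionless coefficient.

1.5 × 10^2 mm

4.5 mm − 1.053 mm = 3.447 mm; the difference is limited to 1 decimal place (2 s.f.).
Carrying full precision, 3.447 × 43.7 = 150.6339 mm; 43.7 has 3 s.f., so the result keeps min(2, 3) = 2 s.f.
Rounded to 2 significant figures: 1.5 × 10^2 mm.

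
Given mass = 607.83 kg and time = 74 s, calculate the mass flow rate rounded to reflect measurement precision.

mass flow rate = 607.83 kg ÷ 74 s = 8.21391891892… kg/s.
607.83 has 5 significant figures; 74 has 2.
Division/multiplication keeps the fewest: 2 significant figures.
Rounded: 8.2 kg/s.

8.2 kg/s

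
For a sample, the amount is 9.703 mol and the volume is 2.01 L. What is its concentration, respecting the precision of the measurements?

concentration = 9.703 mol ÷ 2.01 L = 4.82736318408… mol/L.
9.703 has 4 significant figures; 2.01 has 3.
Division/multiplication keeps the fewest: 3 significant figures.
Rounded: 4.83 mol/L.

4.83 mol/L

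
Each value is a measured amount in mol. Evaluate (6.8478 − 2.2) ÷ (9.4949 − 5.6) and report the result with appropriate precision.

1.2

6.8478 − 2.2 = 4.6478, limited to 1 d.p. → 2 s.f.; 9.4949 − 5.6 = 3.8949, limited to 1 d.p. → 2 s.f.
Carrying full precision, 4.6478 ÷ 3.8949 = 1.19330406429…; keep min(2, 2) = 2 s.f.
Rounded to 2 significant figures: 1.2.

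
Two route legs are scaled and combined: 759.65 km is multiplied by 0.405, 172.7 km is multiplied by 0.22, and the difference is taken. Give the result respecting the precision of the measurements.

759.65 × 0.405 = 307.65825 → 308 km (3 s.f., last digit at the 10^0 place).
172.7 × 0.22 = 37.994 → 38 km (2 s.f., last digit at the 10^0 place).
Difference: 269.66425 km; keep the coarser place, 10^0.
Result: 270. km.

270. km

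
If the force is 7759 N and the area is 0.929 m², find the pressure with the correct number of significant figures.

8.35 × 10³ Pa

pressure = 7759 N ÷ 0.929 m² = 8351.99138859… Pa.
7759 has 4 significant figures; 0.929 has 3.
Division/multiplication keeps the fewest: 3 significant figures.
Rounded: 8.35 × 10³ Pa.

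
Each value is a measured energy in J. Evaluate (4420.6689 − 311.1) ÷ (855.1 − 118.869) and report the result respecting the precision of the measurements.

5.582

4420.6689 − 311.1 = 4109.5689, limited to 1 d.p. → 5 s.f.; 855.1 − 118.869 = 736.231, limited to 1 d.p. → 4 s.f.
Carrying full precision, 4109.5689 ÷ 736.231 = 5.58190146842…; keep min(5, 4) = 4 s.f.
Rounded to 4 significant figures: 5.582.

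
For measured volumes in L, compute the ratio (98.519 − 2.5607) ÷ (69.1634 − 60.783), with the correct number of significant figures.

11.45

98.519 − 2.5607 = 95.9583, limited to 3 d.p. → 5 s.f.; 69.1634 − 60.783 = 8.3804, limited to 3 d.p. → 4 s.f.
Carrying full precision, 95.9583 ÷ 8.3804 = 11.4503245668…; keep min(5, 4) = 4 s.f.
Rounded to 4 significant figures: 11.45.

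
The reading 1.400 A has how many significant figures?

4

1.400: trailing zeros after a decimal point are significant.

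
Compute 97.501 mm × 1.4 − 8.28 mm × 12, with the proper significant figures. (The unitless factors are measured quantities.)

97.501 × 1.4 = 136.5014 → 1.4 × 10² mm (2 s.f., last digit at the 10^1 place).
8.28 × 12 = 99.36 → 99 mm (2 s.f., last digit at the 10^0 place).
Difference: 37.1414 mm; keep the coarser place, 10^1.
Result: 4 × 10¹ mm.

4 × 10¹ mm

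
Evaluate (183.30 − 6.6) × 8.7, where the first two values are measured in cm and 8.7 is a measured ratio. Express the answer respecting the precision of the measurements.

183.30 cm − 6.6 cm = 176.70 cm; the difference is limited to 1 decimal place (4 s.f.).
Carrying full precision, 176.70 × 8.7 = 1537.29 cm; 8.7 has 2 s.f., so the result keeps min(4, 2) = 2 s.f.
Rounded to 2 significant figures: 1.5 × 10³ cm.

1.5 × 10³ cm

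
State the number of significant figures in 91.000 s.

91.000: trailing zeros after a decimal point are significant.

5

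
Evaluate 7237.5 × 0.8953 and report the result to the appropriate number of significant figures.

6.480 × 10^3

7237.5 × 0.8953 = 6479.73375
Multiplication/division keeps the fewest significant figures: 7237.5 → 5 s.f., 0.8953 → 4 s.f.; limit is 4.
Rounded to 4 significant figures: 6.480 × 10^3.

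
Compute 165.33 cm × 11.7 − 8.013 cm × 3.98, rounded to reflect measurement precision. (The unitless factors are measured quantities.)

165.33 × 11.7 = 1934.361 → 1.93 × 10^3 cm (3 s.f., last digit at the 10^1 place).
8.013 × 3.98 = 31.89174 → 31.9 cm (3 s.f., last digit at the 10^-1 place).
Difference: 1902.46926 cm; keep the coarser place, 10^1.
Result: 1.90 × 10^3 cm.

1.90 × 10^3 cm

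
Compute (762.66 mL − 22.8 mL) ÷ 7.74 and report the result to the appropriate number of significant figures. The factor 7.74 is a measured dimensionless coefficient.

95.6 mL

762.66 mL − 22.8 mL = 739.86 mL; the difference is limited to 1 decimal place (4 s.f.).
Carrying full precision, 739.86 ÷ 7.74 = 95.5891472868… mL; 7.74 has 3 s.f., so the result keeps min(4, 3) = 3 s.f.
Rounded to 3 significant figures: 95.6 mL.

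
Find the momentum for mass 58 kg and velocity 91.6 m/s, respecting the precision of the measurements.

5.3 × 10^3 kg·m/s

momentum = 58 kg × 91.6 m/s = 5312.8 kg·m/s.
58 has 2 significant figures; 91.6 has 3.
Division/multiplication keeps the fewest: 2 significant figures.
Rounded: 5.3 × 10^3 kg·m/s.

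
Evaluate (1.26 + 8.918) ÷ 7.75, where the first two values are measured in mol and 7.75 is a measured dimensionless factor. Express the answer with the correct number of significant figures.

1.31 mol

1.26 mol + 8.918 mol = 10.178 mol; the sum is limited to 2 decimal places (4 s.f.).
Carrying full precision, 10.178 ÷ 7.75 = 1.31329032258… mol; 7.75 has 3 s.f., so the result keeps min(4, 3) = 3 s.f.
Rounded to 3 significant figures: 1.31 mol.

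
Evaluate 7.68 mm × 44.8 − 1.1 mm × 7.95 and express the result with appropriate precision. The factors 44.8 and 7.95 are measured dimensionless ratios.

335 mm

7.68 × 44.8 = 344.064 → 344 mm (3 s.f., last digit at the 10^0 place).
1.1 × 7.95 = 8.745 → 8.7 mm (2 s.f., last digit at the 10^-1 place).
Difference: 335.319 mm; keep the coarser place, 10^0.
Result: 335 mm.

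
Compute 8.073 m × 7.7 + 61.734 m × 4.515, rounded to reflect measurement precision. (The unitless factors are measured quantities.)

341 m

8.073 × 7.7 = 62.1621 → 62 m (2 s.f., last digit at the 10^0 place).
61.734 × 4.515 = 278.72901 → 278.7 m (4 s.f., last digit at the 10^-1 place).
Sum: 340.89111 m; keep the coarser place, 10^0.
Result: 341 m.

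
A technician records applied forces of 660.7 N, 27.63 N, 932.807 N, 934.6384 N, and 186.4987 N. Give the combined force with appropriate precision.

660.7 N + 27.63 N + 932.807 N + 934.6384 N + 186.4987 N = 2742.2741 N.
Addition/subtraction keeps the fewest decimal places: 660.7 → 1 decimal place, 27.63 → 2 decimal places, 932.807 → 3 decimal places, 934.6384 → 4 decimal places, 186.4987 → 4 decimal places; limit is 1.
Rounded to 1 decimal place: 2742.3 N.

2742.3 N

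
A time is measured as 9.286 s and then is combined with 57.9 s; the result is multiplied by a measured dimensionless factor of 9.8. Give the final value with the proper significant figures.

6.6 × 10^2 s

9.286 s + 57.9 s = 67.186 s; the sum is limited to 1 decimal place (3 s.f.).
Carrying full precision, 67.186 × 9.8 = 658.4228 s; 9.8 has 2 s.f., so the result keeps min(3, 2) = 2 s.f.
Rounded to 2 significant figures: 6.6 × 10^2 s.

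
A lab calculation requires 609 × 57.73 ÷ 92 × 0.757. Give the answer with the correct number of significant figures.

2.9 × 10²

609 × 57.73 ÷ 92 × 0.757 = 289.2856575
Multiplication/division keeps the fewest significant figures: 609 → 3 s.f., 57.73 → 4 s.f., 92 → 2 s.f., 0.757 → 3 s.f.; limit is 2.
Rounded to 2 significant figures: 2.9 × 10².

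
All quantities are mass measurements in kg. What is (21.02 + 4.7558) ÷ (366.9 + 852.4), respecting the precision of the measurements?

21.02 + 4.7558 = 25.7758, limited to 2 d.p. → 4 s.f.; 366.9 + 852.4 = 1219.3, limited to 1 d.p. → 5 s.f.
Carrying full precision, 25.7758 ÷ 1219.3 = 0.0211398343312…; keep min(4, 5) = 4 s.f.
Rounded to 4 significant figures: 0.02114.

0.02114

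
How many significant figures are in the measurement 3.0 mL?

2

3.0: trailing zeros after a decimal point are significant.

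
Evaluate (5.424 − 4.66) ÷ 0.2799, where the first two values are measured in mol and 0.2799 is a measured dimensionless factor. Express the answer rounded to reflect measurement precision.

5.424 mol − 4.66 mol = 0.764 mol; the difference is limited to 2 decimal places (2 s.f.).
Carrying full precision, 0.764 ÷ 0.2799 = 2.72954626652… mol; 0.2799 has 4 s.f., so the result keeps min(2, 4) = 2 s.f.
Rounded to 2 significant figures: 2.7 mol.

2.7 mol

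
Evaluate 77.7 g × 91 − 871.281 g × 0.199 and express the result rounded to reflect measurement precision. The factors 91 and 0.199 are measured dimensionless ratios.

6.9 × 10³ g

77.7 × 91 = 7070.7 → 7.1 × 10³ g (2 s.f., last digit at the 10^2 place).
871.281 × 0.199 = 173.384919 → 173 g (3 s.f., last digit at the 10^0 place).
Difference: 6897.315081 g; keep the coarser place, 10^2.
Result: 6.9 × 10³ g.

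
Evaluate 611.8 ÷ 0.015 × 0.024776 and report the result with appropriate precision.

1.0 × 10³

611.8 ÷ 0.015 × 0.024776 = 1010.53045333…
Multiplication/division keeps the fewest significant figures: 611.8 → 4 s.f., 0.015 → 2 s.f., 0.024776 → 5 s.f.; limit is 2.
Rounded to 2 significant figures: 1.0 × 10³.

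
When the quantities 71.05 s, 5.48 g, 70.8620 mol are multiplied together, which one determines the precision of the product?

71.05 s → 4 s.f.; 5.48 g → 3 s.f.; 70.8620 mol → 6 s.f.
The fewest is 3 significant figures, from 5.48 g.

5.48 g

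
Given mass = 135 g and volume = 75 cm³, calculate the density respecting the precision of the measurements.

1.8 g/cm³

density = 135 g ÷ 75 cm³ = 1.8 g/cm³.
135 has 3 significant figures; 75 has 2.
Division/multiplication keeps the fewest: 2 significant figures.
Rounded: 1.8 g/cm³.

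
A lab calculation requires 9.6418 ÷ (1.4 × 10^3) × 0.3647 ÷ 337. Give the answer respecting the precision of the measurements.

7.5 × 10^-6

9.6418 ÷ (1.4 × 10^3) × 0.3647 ÷ 337 = 0.00000745308278932…
Multiplication/division keeps the fewest significant figures: 9.6418 → 5 s.f., 1.4 × 10^3 → 2 s.f., 0.3647 → 4 s.f., 337 → 3 s.f.; limit is 2.
Rounded to 2 significant figures: 7.5 × 10^-6.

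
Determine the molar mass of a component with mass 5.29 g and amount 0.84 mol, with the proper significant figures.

molar mass = 5.29 g ÷ 0.84 mol = 6.29761904762… g/mol.
5.29 has 3 significant figures; 0.84 has 2.
Division/multiplication keeps the fewest: 2 significant figures.
Rounded: 6.3 g/mol.

6.3 g/mol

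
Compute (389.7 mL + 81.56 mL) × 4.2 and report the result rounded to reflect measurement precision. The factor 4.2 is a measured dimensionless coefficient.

389.7 mL + 81.56 mL = 471.26 mL; the sum is limited to 1 decimal place (4 s.f.).
Carrying full precision, 471.26 × 4.2 = 1979.292 mL; 4.2 has 2 s.f., so the result keeps min(4, 2) = 2 s.f.
Rounded to 2 significant figures: 2.0 × 10³ mL.

2.0 × 10³ mL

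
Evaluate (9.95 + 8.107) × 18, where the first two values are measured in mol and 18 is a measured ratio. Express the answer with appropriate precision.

9.95 mol + 8.107 mol = 18.057 mol; the sum is limited to 2 decimal places (4 s.f.).
Carrying full precision, 18.057 × 18 = 325.026 mol; 18 has 2 s.f., so the result keeps min(4, 2) = 2 s.f.
Rounded to 2 significant figures: 3.3 × 10² mol.

3.3 × 10² mol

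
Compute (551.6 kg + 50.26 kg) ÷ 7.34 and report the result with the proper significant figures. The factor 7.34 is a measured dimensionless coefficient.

82.0 kg

551.6 kg + 50.26 kg = 601.86 kg; the sum is limited to 1 decimal place (4 s.f.).
Carrying full precision, 601.86 ÷ 7.34 = 81.9972752044… kg; 7.34 has 3 s.f., so the result keeps min(4, 3) = 3 s.f.
Rounded to 3 significant figures: 82.0 kg.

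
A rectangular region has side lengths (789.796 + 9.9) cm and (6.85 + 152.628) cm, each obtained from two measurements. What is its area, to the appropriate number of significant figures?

1.275 × 10^5 cm²

789.796 + 9.9 = 799.696, limited to 1 d.p. → 4 s.f.; 6.85 + 152.628 = 159.478, limited to 2 d.p. → 5 s.f.
Carrying full precision, 799.696 × 159.478 = 127533.918688; keep min(4, 5) = 4 s.f.
Rounded to 4 significant figures: 1.275 × 10^5 cm².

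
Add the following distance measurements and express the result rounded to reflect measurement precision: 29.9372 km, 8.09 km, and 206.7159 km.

29.9372 km + 8.09 km + 206.7159 km = 244.7431 km.
Addition/subtraction keeps the fewest decimal places: 29.9372 → 4 decimal places, 8.09 → 2 decimal places, 206.7159 → 4 decimal places; limit is 2.
Rounded to 2 decimal places: 244.74 km.

244.74 km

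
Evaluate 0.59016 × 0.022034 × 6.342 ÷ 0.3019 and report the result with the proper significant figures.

0.2732

0.59016 × 0.022034 × 6.342 ÷ 0.3019 = 0.273165746474…
Multiplication/division keeps the fewest significant figures: 0.59016 → 5 s.f., 0.022034 → 5 s.f., 6.342 → 4 s.f., 0.3019 → 4 s.f.; limit is 4.
Rounded to 4 significant figures: 0.2732.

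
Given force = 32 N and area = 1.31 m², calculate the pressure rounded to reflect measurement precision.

24 Pa

pressure = 32 N ÷ 1.31 m² = 24.427480916… Pa.
32 has 2 significant figures; 1.31 has 3.
Division/multiplication keeps the fewest: 2 significant figures.
Rounded: 24 Pa.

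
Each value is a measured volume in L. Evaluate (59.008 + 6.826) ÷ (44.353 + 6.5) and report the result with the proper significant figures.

1.29

59.008 + 6.826 = 65.834, limited to 3 d.p. → 5 s.f.; 44.353 + 6.5 = 50.853, limited to 1 d.p. → 3 s.f.
Carrying full precision, 65.834 ÷ 50.853 = 1.29459422256…; keep min(5, 3) = 3 s.f.
Rounded to 3 significant figures: 1.29.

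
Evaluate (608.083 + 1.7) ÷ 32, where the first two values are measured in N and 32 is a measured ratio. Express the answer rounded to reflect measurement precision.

19 N

608.083 N + 1.7 N = 609.783 N; the sum is limited to 1 decimal place (4 s.f.).
Carrying full precision, 609.783 ÷ 32 = 19.05571875 N; 32 has 2 s.f., so the result keeps min(4, 2) = 2 s.f.
Rounded to 2 significant figures: 19 N.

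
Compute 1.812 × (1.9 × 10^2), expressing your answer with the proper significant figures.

1.812 × (1.9 × 10^2) = 344.28
Multiplication/division keeps the fewest significant figures: 1.812 → 4 s.f., 1.9 × 10^2 → 2 s.f.; limit is 2.
Rounded to 2 significant figures: 3.4 × 10^2.

3.4 × 10^2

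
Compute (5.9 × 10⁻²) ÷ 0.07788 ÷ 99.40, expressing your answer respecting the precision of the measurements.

(5.9 × 10⁻²) ÷ 0.07788 ÷ 99.40 = 0.00762148649473…
Multiplication/division keeps the fewest significant figures: 5.9 × 10⁻² → 2 s.f., 0.07788 → 4 s.f., 99.40 → 4 s.f.; limit is 2.
Rounded to 2 significant figures: 0.0076.

0.0076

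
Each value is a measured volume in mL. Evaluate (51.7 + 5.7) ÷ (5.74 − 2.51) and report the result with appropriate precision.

17.8

51.7 + 5.7 = 57.4, limited to 1 d.p. → 3 s.f.; 5.74 − 2.51 = 3.23, limited to 2 d.p. → 3 s.f.
Carrying full precision, 57.4 ÷ 3.23 = 17.7708978328…; keep min(3, 3) = 3 s.f.
Rounded to 3 significant figures: 17.8.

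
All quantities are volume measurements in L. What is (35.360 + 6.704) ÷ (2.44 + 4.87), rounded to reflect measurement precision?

35.360 + 6.704 = 42.064, limited to 3 d.p. → 5 s.f.; 2.44 + 4.87 = 7.31, limited to 2 d.p. → 3 s.f.
Carrying full precision, 42.064 ÷ 7.31 = 5.75430916553…; keep min(5, 3) = 3 s.f.
Rounded to 3 significant figures: 5.75.

5.75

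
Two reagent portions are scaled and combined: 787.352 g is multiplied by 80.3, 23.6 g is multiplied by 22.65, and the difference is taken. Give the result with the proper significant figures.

787.352 × 80.3 = 63224.3656 → 6.32 × 10^4 g (3 s.f., last digit at the 10^2 place).
23.6 × 22.65 = 534.54 → 535 g (3 s.f., last digit at the 10^0 place).
Difference: 62689.8256 g; keep the coarser place, 10^2.
Result: 6.27 × 10^4 g.

6.27 × 10^4 g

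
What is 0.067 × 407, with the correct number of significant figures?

27

0.067 × 407 = 27.269
Multiplication/division keeps the fewest significant figures: 0.067 → 2 s.f., 407 → 3 s.f.; limit is 2.
Rounded to 2 significant figures: 27.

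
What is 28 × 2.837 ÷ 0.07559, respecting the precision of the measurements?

28 × 2.837 ÷ 0.07559 = 1050.879746…
Multiplication/division keeps the fewest significant figures: 28 → 2 s.f., 2.837 → 4 s.f., 0.07559 → 4 s.f.; limit is 2.
Rounded to 2 significant figures: 1.1 × 10³.

1.1 × 10³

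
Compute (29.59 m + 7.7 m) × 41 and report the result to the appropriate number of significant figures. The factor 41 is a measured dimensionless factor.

1.5 × 10³ m

29.59 m + 7.7 m = 37.29 m; the sum is limited to 1 decimal place (3 s.f.).
Carrying full precision, 37.29 × 41 = 1528.89 m; 41 has 2 s.f., so the result keeps min(3, 2) = 2 s.f.
Rounded to 2 significant figures: 1.5 × 10³ m.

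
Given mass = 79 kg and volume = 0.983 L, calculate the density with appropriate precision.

density = 79 kg ÷ 0.983 L = 80.3662258393… kg/L.
79 has 2 significant figures; 0.983 has 3.
Division/multiplication keeps the fewest: 2 significant figures.
Rounded: 8.0 × 10^1 kg/L.

8.0 × 10^1 kg/L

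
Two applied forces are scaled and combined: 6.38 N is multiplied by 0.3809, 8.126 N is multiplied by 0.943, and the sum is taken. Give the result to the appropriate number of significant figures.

6.38 × 0.3809 = 2.430142 → 2.43 N (3 s.f., last digit at the 10^-2 place).
8.126 × 0.943 = 7.662818 → 7.66 N (3 s.f., last digit at the 10^-2 place).
Sum: 10.09296 N; keep the coarser place, 10^-2.
Result: 10.09 N.

10.09 N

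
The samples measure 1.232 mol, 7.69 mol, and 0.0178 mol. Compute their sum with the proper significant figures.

1.232 mol + 7.69 mol + 0.0178 mol = 8.9398 mol.
Addition/subtraction keeps the fewest decimal places: 1.232 → 3 decimal places, 7.69 → 2 decimal places, 0.0178 → 4 decimal places; limit is 2.
Rounded to 2 decimal places: 8.94 mol.

8.94 mol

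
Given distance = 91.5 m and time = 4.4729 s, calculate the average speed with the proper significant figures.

20.5 m/s

average speed = 91.5 m ÷ 4.4729 s = 20.4565270853… m/s.
91.5 has 3 significant figures; 4.4729 has 5.
Division/multiplication keeps the fewest: 3 significant figures.
Rounded: 20.5 m/s.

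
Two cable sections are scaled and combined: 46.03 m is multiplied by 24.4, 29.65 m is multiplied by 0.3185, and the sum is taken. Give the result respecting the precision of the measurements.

46.03 × 24.4 = 1123.132 → 1.12 × 10³ m (3 s.f., last digit at the 10^1 place).
29.65 × 0.3185 = 9.443525 → 9.444 m (4 s.f., last digit at the 10^-3 place).
Sum: 1132.575525 m; keep the coarser place, 10^1.
Result: 1.13 × 10³ m.

1.13 × 10³ m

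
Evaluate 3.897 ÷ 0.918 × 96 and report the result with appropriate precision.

4.1 × 10^2

3.897 ÷ 0.918 × 96 = 407.529411765…
Multiplication/division keeps the fewest significant figures: 3.897 → 4 s.f., 0.918 → 3 s.f., 96 → 2 s.f.; limit is 2.
Rounded to 2 significant figures: 4.1 × 10^2.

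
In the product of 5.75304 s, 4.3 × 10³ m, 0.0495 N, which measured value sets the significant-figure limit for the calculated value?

4.3 × 10³ m

5.75304 s → 6 s.f.; 4.3 × 10³ m → 2 s.f.; 0.0495 N → 3 s.f.
The fewest is 2 significant figures, from 4.3 × 10³ m.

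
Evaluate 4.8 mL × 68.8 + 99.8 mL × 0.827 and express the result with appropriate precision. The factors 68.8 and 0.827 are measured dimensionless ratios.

4.8 × 68.8 = 330.24 → 3.3 × 10^2 mL (2 s.f., last digit at the 10^1 place).
99.8 × 0.827 = 82.5346 → 82.5 mL (3 s.f., last digit at the 10^-1 place).
Sum: 412.7746 mL; keep the coarser place, 10^1.
Result: 4.1 × 10^2 mL.

4.1 × 10^2 mL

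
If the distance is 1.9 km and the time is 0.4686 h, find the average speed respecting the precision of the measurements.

4.1 km/h

average speed = 1.9 km ÷ 0.4686 h = 4.05463081519… km/h.
1.9 has 2 significant figures; 0.4686 has 4.
Division/multiplication keeps the fewest: 2 significant figures.
Rounded: 4.1 km/h.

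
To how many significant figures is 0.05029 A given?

0.05029: leading zeros are not significant; zeros between nonzero digits are significant.

4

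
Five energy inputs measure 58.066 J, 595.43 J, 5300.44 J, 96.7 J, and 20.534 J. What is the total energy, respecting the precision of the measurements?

58.066 J + 595.43 J + 5300.44 J + 96.7 J + 20.534 J = 6071.170 J.
Addition/subtraction keeps the fewest decimal places: 58.066 → 3 decimal places, 595.43 → 2 decimal places, 5300.44 → 2 decimal places, 96.7 → 1 decimal place, 20.534 → 3 decimal places; limit is 1.
Rounded to 1 decimal place: 6071.2 J.

6071.2 J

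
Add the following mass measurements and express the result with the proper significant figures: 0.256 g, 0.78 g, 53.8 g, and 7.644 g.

62.5 g

0.256 g + 0.78 g + 53.8 g + 7.644 g = 62.480 g.
Addition/subtraction keeps the fewest decimal places: 0.256 → 3 decimal places, 0.78 → 2 decimal places, 53.8 → 1 decimal place, 7.644 → 3 decimal places; limit is 1.
Rounded to 1 decimal place: 62.5 g.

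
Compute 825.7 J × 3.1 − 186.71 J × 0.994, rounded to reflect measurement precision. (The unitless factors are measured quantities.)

2.4 × 10³ J

825.7 × 3.1 = 2559.67 → 2.6 × 10³ J (2 s.f., last digit at the 10^2 place).
186.71 × 0.994 = 185.58974 → 186 J (3 s.f., last digit at the 10^0 place).
Difference: 2374.08026 J; keep the coarser place, 10^2.
Result: 2.4 × 10³ J.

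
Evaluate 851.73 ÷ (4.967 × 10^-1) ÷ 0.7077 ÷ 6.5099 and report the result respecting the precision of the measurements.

372.2

851.73 ÷ (4.967 × 10^-1) ÷ 0.7077 ÷ 6.5099 = 372.206772851…
Multiplication/division keeps the fewest significant figures: 851.73 → 5 s.f., 4.967 × 10^-1 → 4 s.f., 0.7077 → 4 s.f., 6.5099 → 5 s.f.; limit is 4.
Rounded to 4 significant figures: 372.2.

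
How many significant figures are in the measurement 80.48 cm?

80.48: zeros between nonzero digits are significant.

4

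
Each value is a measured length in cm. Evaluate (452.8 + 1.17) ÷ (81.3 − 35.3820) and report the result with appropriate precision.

9.89

452.8 + 1.17 = 453.97, limited to 1 d.p. → 4 s.f.; 81.3 − 35.3820 = 45.9180, limited to 1 d.p. → 3 s.f.
Carrying full precision, 453.97 ÷ 45.9180 = 9.88653687007…; keep min(4, 3) = 3 s.f.
Rounded to 3 significant figures: 9.89.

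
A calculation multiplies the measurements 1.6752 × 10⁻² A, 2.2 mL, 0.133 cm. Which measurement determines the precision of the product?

1.6752 × 10⁻² A → 5 s.f.; 2.2 mL → 2 s.f.; 0.133 cm → 3 s.f.
The fewest is 2 significant figures, from 2.2 mL.

2.2 mL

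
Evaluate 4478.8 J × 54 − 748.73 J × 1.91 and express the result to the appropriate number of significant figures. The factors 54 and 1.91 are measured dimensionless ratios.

2.4 × 10^5 J

4478.8 × 54 = 241855.2 → 2.4 × 10^5 J (2 s.f., last digit at the 10^4 place).
748.73 × 1.91 = 1430.0743 → 1.43 × 10^3 J (3 s.f., last digit at the 10^1 place).
Difference: 240425.1257 J; keep the coarser place, 10^4.
Result: 2.4 × 10^5 J.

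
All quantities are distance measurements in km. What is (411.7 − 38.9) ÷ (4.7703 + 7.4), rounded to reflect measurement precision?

30.6

411.7 − 38.9 = 372.8, limited to 1 d.p. → 4 s.f.; 4.7703 + 7.4 = 12.1703, limited to 1 d.p. → 3 s.f.
Carrying full precision, 372.8 ÷ 12.1703 = 30.6319482675…; keep min(4, 3) = 3 s.f.
Rounded to 3 significant figures: 30.6.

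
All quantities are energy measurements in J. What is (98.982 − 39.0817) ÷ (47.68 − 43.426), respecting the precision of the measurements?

98.982 − 39.0817 = 59.9003, limited to 3 d.p. → 5 s.f.; 47.68 − 43.426 = 4.254, limited to 2 d.p. → 3 s.f.
Carrying full precision, 59.9003 ÷ 4.254 = 14.08093559…; keep min(5, 3) = 3 s.f.
Rounded to 3 significant figures: 14.1.

14.1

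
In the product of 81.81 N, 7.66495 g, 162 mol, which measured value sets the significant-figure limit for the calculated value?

162 mol

81.81 N → 4 s.f.; 7.66495 g → 6 s.f.; 162 mol → 3 s.f.
The fewest is 3 significant figures, from 162 mol.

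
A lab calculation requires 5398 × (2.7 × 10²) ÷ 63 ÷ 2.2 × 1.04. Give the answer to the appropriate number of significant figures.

1.1 × 10⁴

5398 × (2.7 × 10²) ÷ 63 ÷ 2.2 × 1.04 = 10936.2077922…
Multiplication/division keeps the fewest significant figures: 5398 → 4 s.f., 2.7 × 10² → 2 s.f., 63 → 2 s.f., 2.2 → 2 s.f., 1.04 → 3 s.f.; limit is 2.
Rounded to 2 significant figures: 1.1 × 10⁴.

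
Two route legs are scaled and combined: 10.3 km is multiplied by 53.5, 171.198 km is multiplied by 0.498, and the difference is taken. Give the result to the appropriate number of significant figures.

10.3 × 53.5 = 551.05 → 5.51 × 10^2 km (3 s.f., last digit at the 10^0 place).
171.198 × 0.498 = 85.256604 → 85.3 km (3 s.f., last digit at the 10^-1 place).
Difference: 465.793396 km; keep the coarser place, 10^0.
Result: 466 km.

466 km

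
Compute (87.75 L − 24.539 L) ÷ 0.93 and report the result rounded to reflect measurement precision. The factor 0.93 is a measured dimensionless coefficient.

87.75 L − 24.539 L = 63.211 L; the difference is limited to 2 decimal places (4 s.f.).
Carrying full precision, 63.211 ÷ 0.93 = 67.9688172043… L; 0.93 has 2 s.f., so the result keeps min(4, 2) = 2 s.f.
Rounded to 2 significant figures: 68 L.

68 L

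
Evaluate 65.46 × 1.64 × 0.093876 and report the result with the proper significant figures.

10.1

65.46 × 1.64 × 0.093876 = 10.0780016544
Multiplication/division keeps the fewest significant figures: 65.46 → 4 s.f., 1.64 → 3 s.f., 0.093876 → 5 s.f.; limit is 3.
Rounded to 3 significant figures: 10.1.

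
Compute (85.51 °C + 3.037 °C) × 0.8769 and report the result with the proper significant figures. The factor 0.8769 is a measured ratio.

85.51 °C + 3.037 °C = 88.547 °C; the sum is limited to 2 decimal places (4 s.f.).
Carrying full precision, 88.547 × 0.8769 = 77.6468643 °C; 0.8769 has 4 s.f., so the result keeps min(4, 4) = 4 s.f.
Rounded to 4 significant figures: 77.65 °C.

77.65 °C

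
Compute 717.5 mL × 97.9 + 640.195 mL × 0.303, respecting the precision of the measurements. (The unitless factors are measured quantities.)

7.04 × 10^4 mL

717.5 × 97.9 = 70243.25 → 7.02 × 10^4 mL (3 s.f., last digit at the 10^2 place).
640.195 × 0.303 = 193.979085 → 194 mL (3 s.f., last digit at the 10^0 place).
Sum: 70437.229085 mL; keep the coarser place, 10^2.
Result: 7.04 × 10^4 mL.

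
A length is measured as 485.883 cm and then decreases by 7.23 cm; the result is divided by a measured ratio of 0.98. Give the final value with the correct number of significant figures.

485.883 cm − 7.23 cm = 478.653 cm; the difference is limited to 2 decimal places (5 s.f.).
Carrying full precision, 478.653 ÷ 0.98 = 488.421428571… cm; 0.98 has 2 s.f., so the result keeps min(5, 2) = 2 s.f.
Rounded to 2 significant figures: 4.9 × 10² cm.

4.9 × 10² cm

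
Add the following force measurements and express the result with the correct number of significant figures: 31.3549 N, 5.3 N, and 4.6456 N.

41.3 N

31.3549 N + 5.3 N + 4.6456 N = 41.3005 N.
Addition/subtraction keeps the fewest decimal places: 31.3549 → 4 decimal places, 5.3 → 1 decimal place, 4.6456 → 4 decimal places; limit is 1.
Rounded to 1 decimal place: 41.3 N.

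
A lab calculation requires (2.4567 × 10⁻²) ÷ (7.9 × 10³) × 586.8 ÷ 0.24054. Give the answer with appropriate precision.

(2.4567 × 10⁻²) ÷ (7.9 × 10³) × 586.8 ÷ 0.24054 = 0.00758626192333…
Multiplication/division keeps the fewest significant figures: 2.4567 × 10⁻² → 5 s.f., 7.9 × 10³ → 2 s.f., 586.8 → 4 s.f., 0.24054 → 5 s.f.; limit is 2.
Rounded to 2 significant figures: 0.0076.

0.0076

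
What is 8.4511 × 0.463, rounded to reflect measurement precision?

3.91

8.4511 × 0.463 = 3.9128593
Multiplication/division keeps the fewest significant figures: 8.4511 → 5 s.f., 0.463 → 3 s.f.; limit is 3.
Rounded to 3 significant figures: 3.91.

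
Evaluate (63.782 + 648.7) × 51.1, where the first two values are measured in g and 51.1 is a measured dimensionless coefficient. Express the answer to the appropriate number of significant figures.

3.64 × 10⁴ g

63.782 g + 648.7 g = 712.482 g; the sum is limited to 1 decimal place (4 s.f.).
Carrying full precision, 712.482 × 51.1 = 36407.8302 g; 51.1 has 3 s.f., so the result keeps min(4, 3) = 3 s.f.
Rounded to 3 significant figures: 3.64 × 10⁴ g.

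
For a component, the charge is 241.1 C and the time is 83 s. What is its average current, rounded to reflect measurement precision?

2.9 A

average current = 241.1 C ÷ 83 s = 2.90481927711… A.
241.1 has 4 significant figures; 83 has 2.
Division/multiplication keeps the fewest: 2 significant figures.
Rounded: 2.9 A.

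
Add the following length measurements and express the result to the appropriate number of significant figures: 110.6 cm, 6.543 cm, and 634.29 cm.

110.6 cm + 6.543 cm + 634.29 cm = 751.433 cm.
Addition/subtraction keeps the fewest decimal places: 110.6 → 1 decimal place, 6.543 → 3 decimal places, 634.29 → 2 decimal places; limit is 1.
Rounded to 1 decimal place: 751.4 cm.

751.4 cm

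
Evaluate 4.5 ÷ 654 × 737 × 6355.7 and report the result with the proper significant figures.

4.5 ÷ 654 × 737 × 6355.7 = 32230.3961009…
Multiplication/division keeps the fewest significant figures: 4.5 → 2 s.f., 654 → 3 s.f., 737 → 3 s.f., 6355.7 → 5 s.f.; limit is 2.
Rounded to 2 significant figures: 3.2 × 10^4.

3.2 × 10^4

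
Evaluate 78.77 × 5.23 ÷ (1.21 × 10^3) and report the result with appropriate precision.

78.77 × 5.23 ÷ (1.21 × 10^3) = 0.340468677686…
Multiplication/division keeps the fewest significant figures: 78.77 → 4 s.f., 5.23 → 3 s.f., 1.21 × 10^3 → 3 s.f.; limit is 3.
Rounded to 3 significant figures: 0.340.

0.340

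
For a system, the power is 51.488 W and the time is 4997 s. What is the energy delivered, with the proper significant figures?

2.573 × 10⁵ J

energy delivered = 51.488 W × 4997 s = 257285.536 J.
51.488 has 5 significant figures; 4997 has 4.
Division/multiplication keeps the fewest: 4 significant figures.
Rounded: 2.573 × 10⁵ J.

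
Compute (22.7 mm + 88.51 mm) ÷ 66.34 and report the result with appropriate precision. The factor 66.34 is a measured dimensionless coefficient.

1.676 mm

22.7 mm + 88.51 mm = 111.21 mm; the sum is limited to 1 decimal place (4 s.f.).
Carrying full precision, 111.21 ÷ 66.34 = 1.6763641845… mm; 66.34 has 4 s.f., so the result keeps min(4, 4) = 4 s.f.
Rounded to 4 significant figures: 1.676 mm.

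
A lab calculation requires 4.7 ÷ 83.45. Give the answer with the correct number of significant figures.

4.7 ÷ 83.45 = 0.0563211503895…
Multiplication/division keeps the fewest significant figures: 4.7 → 2 s.f., 83.45 → 4 s.f.; limit is 2.
Rounded to 2 significant figures: 0.056.

0.056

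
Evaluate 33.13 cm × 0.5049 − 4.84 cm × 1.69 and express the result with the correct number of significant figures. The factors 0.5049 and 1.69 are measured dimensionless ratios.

33.13 × 0.5049 = 16.727337 → 16.73 cm (4 s.f., last digit at the 10^-2 place).
4.84 × 1.69 = 8.1796 → 8.18 cm (3 s.f., last digit at the 10^-2 place).
Difference: 8.547737 cm; keep the coarser place, 10^-2.
Result: 8.55 cm.

8.55 cm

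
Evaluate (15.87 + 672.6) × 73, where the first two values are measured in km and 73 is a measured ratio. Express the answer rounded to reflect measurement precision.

5.0 × 10^4 km

15.87 km + 672.6 km = 688.47 km; the sum is limited to 1 decimal place (4 s.f.).
Carrying full precision, 688.47 × 73 = 50258.31 km; 73 has 2 s.f., so the result keeps min(4, 2) = 2 s.f.
Rounded to 2 significant figures: 5.0 × 10^4 km.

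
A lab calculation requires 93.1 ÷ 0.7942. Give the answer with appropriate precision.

93.1 ÷ 0.7942 = 117.224880383…
Multiplication/division keeps the fewest significant figures: 93.1 → 3 s.f., 0.7942 → 4 s.f.; limit is 3.
Rounded to 3 significant figures: 117.

117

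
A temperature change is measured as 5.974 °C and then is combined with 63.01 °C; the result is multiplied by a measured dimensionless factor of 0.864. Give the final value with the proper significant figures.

59.6 °C

5.974 °C + 63.01 °C = 68.984 °C; the sum is limited to 2 decimal places (4 s.f.).
Carrying full precision, 68.984 × 0.864 = 59.602176 °C; 0.864 has 3 s.f., so the result keeps min(4, 3) = 3 s.f.
Rounded to 3 significant figures: 59.6 °C.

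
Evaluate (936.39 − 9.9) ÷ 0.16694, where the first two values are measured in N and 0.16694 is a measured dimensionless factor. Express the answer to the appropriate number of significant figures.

5.550 × 10³ N

936.39 N − 9.9 N = 926.49 N; the difference is limited to 1 decimal place (4 s.f.).
Carrying full precision, 926.49 ÷ 0.16694 = 5549.83826524… N; 0.16694 has 5 s.f., so the result keeps min(4, 5) = 4 s.f.
Rounded to 4 significant figures: 5.550 × 10³ N.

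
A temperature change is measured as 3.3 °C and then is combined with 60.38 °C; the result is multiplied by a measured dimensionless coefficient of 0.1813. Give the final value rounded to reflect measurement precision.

11.5 °C

3.3 °C + 60.38 °C = 63.68 °C; the sum is limited to 1 decimal place (3 s.f.).
Carrying full precision, 63.68 × 0.1813 = 11.545184 °C; 0.1813 has 4 s.f., so the result keeps min(3, 4) = 3 s.f.
Rounded to 3 significant figures: 11.5 °C.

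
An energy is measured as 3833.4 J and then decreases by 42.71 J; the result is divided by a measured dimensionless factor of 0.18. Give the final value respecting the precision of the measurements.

3833.4 J − 42.71 J = 3790.69 J; the difference is limited to 1 decimal place (5 s.f.).
Carrying full precision, 3790.69 ÷ 0.18 = 21059.3888889… J; 0.18 has 2 s.f., so the result keeps min(5, 2) = 2 s.f.
Rounded to 2 significant figures: 2.1 × 10^4 J.

2.1 × 10^4 J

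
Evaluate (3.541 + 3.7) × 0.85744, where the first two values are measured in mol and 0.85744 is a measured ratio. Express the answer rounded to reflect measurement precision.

6.2 mol

3.541 mol + 3.7 mol = 7.241 mol; the sum is limited to 1 decimal place (2 s.f.).
Carrying full precision, 7.241 × 0.85744 = 6.20872304 mol; 0.85744 has 5 s.f., so the result keeps min(2, 5) = 2 s.f.
Rounded to 2 significant figures: 6.2 mol.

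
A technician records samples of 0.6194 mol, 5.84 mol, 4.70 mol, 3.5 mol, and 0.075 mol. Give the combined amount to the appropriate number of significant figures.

0.6194 mol + 5.84 mol + 4.70 mol + 3.5 mol + 0.075 mol = 14.7344 mol.
Addition/subtraction keeps the fewest decimal places: 0.6194 → 4 decimal places, 5.84 → 2 decimal places, 4.70 → 2 decimal places, 3.5 → 1 decimal place, 0.075 → 3 decimal places; limit is 1.
Rounded to 1 decimal place: 14.7 mol.

14.7 mol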